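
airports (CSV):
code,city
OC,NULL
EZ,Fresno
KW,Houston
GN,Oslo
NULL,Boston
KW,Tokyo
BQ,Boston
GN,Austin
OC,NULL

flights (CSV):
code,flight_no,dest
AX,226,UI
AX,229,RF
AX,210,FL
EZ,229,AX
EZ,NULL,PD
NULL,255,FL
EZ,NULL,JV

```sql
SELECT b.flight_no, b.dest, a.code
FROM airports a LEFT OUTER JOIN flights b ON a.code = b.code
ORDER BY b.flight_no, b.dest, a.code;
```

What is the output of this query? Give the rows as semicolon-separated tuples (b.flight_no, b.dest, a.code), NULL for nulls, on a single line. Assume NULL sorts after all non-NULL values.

LEFT JOIN keeps every row from `airports`; unmatched rows get NULL for `flights`'s columns.
Matching on a.code = b.code. A NULL in a compared column never satisfies the condition.
- a[0] code=OC → no match; kept with NULLs on the b side.
- a[1] code=EZ → 3 match(es) in b → 3 row(s).
- a[2] code=KW → no match; kept with NULLs on the b side.
- a[3] code=GN → no match; kept with NULLs on the b side.
- a[4] code=NULL → no match; kept with NULLs on the b side.
- a[5] code=KW → no match; kept with NULLs on the b side.
- a[6] code=BQ → no match; kept with NULLs on the b side.
- a[7] code=GN → no match; kept with NULLs on the b side.
- a[8] code=OC → no match; kept with NULLs on the b side.

(229, AX, EZ); (NULL, JV, EZ); (NULL, PD, EZ); (NULL, NULL, BQ); (NULL, NULL, GN); (NULL, NULL, GN); (NULL, NULL, KW); (NULL, NULL, KW); (NULL, NULL, OC); (NULL, NULL, OC); (NULL, NULL, NULL)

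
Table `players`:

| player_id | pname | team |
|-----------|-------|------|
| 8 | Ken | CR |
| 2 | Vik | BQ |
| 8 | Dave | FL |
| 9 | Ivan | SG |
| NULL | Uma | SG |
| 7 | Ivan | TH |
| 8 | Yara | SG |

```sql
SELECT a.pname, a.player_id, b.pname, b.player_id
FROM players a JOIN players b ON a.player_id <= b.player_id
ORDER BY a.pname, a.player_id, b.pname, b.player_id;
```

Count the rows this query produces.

INNER JOIN keeps only pairs where the ON condition holds.
Matching on a.player_id <= b.player_id. A NULL in a compared column never satisfies the condition.
Matched pairs: 24.
Total: 24 rows.

24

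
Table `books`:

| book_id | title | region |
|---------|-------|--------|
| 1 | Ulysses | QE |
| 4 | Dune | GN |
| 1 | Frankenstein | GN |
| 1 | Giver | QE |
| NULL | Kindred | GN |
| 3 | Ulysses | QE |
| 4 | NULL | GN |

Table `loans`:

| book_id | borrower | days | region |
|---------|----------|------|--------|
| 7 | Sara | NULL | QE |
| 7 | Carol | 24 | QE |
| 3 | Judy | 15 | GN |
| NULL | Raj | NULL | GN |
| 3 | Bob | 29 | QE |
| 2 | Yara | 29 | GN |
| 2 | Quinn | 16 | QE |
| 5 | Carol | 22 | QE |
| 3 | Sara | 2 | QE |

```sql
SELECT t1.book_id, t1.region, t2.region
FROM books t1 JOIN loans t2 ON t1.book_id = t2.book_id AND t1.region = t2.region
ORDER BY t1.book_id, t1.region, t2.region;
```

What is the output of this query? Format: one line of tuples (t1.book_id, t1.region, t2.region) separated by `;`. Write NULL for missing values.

(3, QE, QE); (3, QE, QE)

INNER JOIN keeps only pairs where the ON condition holds.
Matching on t1.book_id = t2.book_id AND t1.region = t2.region. A NULL in a compared column never satisfies the condition.
- t1 row (book_id=1, region=QE): no match → dropped.
- t1 row (book_id=4, region=GN): no match → dropped.
- t1 row (book_id=1, region=GN): no match → dropped.
- t1 row (book_id=1, region=QE): no match → dropped.
- t1 row (book_id=NULL, region=GN): no match → dropped.
- t1 row (book_id=3, region=QE): matches 2 t2 row(s) → 2 output row(s).
- t1 row (book_id=4, region=GN): no match → dropped.
After projecting and ordering:
t1.book_id | t1.region | t2.region
3 | QE | QE
3 | QE | QE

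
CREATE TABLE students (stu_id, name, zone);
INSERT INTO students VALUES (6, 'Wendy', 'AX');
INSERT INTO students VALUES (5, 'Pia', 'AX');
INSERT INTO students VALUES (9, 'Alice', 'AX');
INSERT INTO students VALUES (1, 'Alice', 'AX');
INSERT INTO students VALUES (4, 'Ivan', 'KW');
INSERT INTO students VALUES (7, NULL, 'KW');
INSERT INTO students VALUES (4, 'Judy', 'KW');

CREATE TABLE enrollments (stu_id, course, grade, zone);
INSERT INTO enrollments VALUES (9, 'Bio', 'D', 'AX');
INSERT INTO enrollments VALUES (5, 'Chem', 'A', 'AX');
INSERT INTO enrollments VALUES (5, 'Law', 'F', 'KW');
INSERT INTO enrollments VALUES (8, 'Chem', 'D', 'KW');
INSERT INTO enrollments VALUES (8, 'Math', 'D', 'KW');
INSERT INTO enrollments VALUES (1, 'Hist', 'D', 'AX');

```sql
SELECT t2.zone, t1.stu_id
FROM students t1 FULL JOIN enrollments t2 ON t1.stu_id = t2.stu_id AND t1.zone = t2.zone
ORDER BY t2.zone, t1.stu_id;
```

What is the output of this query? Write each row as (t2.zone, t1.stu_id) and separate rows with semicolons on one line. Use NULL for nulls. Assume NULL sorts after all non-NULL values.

(AX, 1); (AX, 5); (AX, 9); (KW, NULL); (KW, NULL); (KW, NULL); (NULL, 4); (NULL, 4); (NULL, 6); (NULL, 7)

FULL OUTER JOIN keeps every row from both sides; unmatched rows get NULL for the other side's columns.
Matching on t1.stu_id = t2.stu_id AND t1.zone = t2.zone.
Matched pairs: 3; unmatched t1 rows kept: 4; unmatched t2 rows kept: 3.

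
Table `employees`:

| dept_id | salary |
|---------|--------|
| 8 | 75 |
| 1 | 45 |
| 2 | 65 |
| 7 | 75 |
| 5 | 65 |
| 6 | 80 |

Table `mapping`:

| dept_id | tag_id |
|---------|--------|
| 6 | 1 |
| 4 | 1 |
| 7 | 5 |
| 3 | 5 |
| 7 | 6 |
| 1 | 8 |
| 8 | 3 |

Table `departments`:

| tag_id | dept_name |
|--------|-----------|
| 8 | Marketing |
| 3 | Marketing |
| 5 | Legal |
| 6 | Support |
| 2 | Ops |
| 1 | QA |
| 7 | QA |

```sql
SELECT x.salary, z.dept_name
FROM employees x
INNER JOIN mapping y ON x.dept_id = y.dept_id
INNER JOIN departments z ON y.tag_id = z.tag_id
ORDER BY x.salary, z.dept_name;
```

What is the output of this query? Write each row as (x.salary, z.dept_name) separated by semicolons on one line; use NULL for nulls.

Evaluate left to right. First `employees x INNER JOIN mapping y` on dept_id: 5 row(s).
Then INNER JOIN `departments z` on tag_id: keep only rows whose y.tag_id appears in z.

(45, Marketing); (75, Legal); (75, Marketing); (75, Support); (80, QA)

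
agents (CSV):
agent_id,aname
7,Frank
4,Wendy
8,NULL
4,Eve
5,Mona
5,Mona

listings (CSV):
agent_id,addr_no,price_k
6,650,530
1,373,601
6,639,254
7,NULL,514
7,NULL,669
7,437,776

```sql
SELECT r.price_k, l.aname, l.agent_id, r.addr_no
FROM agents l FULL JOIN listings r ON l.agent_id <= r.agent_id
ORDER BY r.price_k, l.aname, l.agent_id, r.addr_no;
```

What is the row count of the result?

FULL OUTER JOIN keeps every row from both sides; unmatched rows get NULL for the other side's columns.
Matching on l.agent_id <= r.agent_id.
- agent_id=7: 3 matching r row(s), so 3 row(s) emitted.
- agent_id=4: 5 matching r row(s), so 5 row(s) emitted.
- agent_id=8: no r row matches, row kept with r columns NULL.
- agent_id=4: 5 matching r row(s), so 5 row(s) emitted.
- agent_id=5: 5 matching r row(s), so 5 row(s) emitted.
- agent_id=5: 5 matching r row(s), so 5 row(s) emitted.
- 1 row(s) from r found no l partner → padded with NULL.
Total: 23 matched + 2 padded = 25 rows.

25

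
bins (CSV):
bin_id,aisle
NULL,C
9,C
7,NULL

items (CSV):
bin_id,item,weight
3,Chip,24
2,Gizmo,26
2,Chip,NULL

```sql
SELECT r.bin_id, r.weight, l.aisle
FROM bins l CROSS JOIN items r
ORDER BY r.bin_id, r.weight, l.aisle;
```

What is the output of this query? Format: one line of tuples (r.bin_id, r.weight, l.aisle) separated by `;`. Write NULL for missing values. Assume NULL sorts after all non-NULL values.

(2, 26, C); (2, 26, C); (2, 26, NULL); (2, NULL, C); (2, NULL, C); (2, NULL, NULL); (3, 24, C); (3, 24, C); (3, 24, NULL)

CROSS JOIN pairs every row of `bins` with every row of `items`: 3 × 3 = 9 rows.
After projecting and ordering:
r.bin_id | r.weight | l.aisle
2 | 26 | C
2 | 26 | C
2 | 26 | NULL
2 | NULL | C
2 | NULL | C
2 | NULL | NULL
3 | 24 | C
3 | 24 | C
3 | 24 | NULL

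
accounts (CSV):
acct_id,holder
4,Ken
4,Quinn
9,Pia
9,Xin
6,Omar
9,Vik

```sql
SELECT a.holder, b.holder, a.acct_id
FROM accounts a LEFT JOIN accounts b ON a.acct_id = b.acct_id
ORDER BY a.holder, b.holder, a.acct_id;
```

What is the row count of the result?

14

LEFT JOIN keeps every row from `accounts a`; unmatched rows get NULL for `accounts b`'s columns.
Matching on a.acct_id = b.acct_id.
- acct_id=4: 2 matching b row(s), so 2 row(s) emitted.
- acct_id=4: 2 matching b row(s), so 2 row(s) emitted.
- acct_id=9: 3 matching b row(s), so 3 row(s) emitted.
- acct_id=9: 3 matching b row(s), so 3 row(s) emitted.
- acct_id=6: 1 matching b row(s), so 1 row(s) emitted.
- acct_id=9: 3 matching b row(s), so 3 row(s) emitted.
Total: 14 rows.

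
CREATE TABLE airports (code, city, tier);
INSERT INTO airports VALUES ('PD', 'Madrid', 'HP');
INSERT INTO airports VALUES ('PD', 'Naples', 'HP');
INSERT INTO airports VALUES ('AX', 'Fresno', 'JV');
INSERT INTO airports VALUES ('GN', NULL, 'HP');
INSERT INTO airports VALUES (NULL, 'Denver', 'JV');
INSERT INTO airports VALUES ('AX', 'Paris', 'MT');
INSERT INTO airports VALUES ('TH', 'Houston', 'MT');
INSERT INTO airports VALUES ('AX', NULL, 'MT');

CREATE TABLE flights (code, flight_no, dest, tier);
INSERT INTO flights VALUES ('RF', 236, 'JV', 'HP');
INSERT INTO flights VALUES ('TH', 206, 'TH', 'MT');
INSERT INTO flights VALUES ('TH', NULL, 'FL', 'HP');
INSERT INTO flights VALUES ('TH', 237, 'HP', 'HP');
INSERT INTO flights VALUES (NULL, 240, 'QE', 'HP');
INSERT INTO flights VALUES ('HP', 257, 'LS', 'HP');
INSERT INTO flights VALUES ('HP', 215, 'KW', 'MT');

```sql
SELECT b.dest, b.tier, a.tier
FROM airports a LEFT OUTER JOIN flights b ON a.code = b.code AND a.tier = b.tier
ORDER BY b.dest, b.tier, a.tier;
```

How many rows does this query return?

8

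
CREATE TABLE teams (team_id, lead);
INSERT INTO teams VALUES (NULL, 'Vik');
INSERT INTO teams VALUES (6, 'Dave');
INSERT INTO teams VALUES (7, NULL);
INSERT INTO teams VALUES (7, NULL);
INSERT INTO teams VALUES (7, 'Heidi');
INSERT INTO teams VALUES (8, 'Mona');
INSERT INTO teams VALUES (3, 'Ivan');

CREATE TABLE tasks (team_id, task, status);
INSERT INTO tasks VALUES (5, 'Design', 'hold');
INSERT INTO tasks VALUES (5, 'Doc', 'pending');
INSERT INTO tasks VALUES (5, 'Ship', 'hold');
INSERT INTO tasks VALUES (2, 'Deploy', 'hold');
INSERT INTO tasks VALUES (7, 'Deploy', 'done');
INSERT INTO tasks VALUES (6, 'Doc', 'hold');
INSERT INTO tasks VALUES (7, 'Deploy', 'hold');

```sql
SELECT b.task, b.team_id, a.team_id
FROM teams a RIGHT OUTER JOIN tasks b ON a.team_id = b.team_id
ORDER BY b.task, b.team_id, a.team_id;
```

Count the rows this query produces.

11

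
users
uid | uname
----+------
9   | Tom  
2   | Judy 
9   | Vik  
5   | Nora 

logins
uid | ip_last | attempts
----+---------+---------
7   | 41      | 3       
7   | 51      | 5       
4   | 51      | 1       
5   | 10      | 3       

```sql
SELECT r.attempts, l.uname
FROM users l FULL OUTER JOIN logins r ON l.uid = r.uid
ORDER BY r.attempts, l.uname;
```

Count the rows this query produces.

7

FULL OUTER JOIN keeps every row from both sides; unmatched rows get NULL for the other side's columns.
Matching on l.uid = r.uid.
Matched pairs: 1; unmatched l rows kept: 3; unmatched r rows kept: 3.
Total: 1 matched + 6 padded = 7 rows.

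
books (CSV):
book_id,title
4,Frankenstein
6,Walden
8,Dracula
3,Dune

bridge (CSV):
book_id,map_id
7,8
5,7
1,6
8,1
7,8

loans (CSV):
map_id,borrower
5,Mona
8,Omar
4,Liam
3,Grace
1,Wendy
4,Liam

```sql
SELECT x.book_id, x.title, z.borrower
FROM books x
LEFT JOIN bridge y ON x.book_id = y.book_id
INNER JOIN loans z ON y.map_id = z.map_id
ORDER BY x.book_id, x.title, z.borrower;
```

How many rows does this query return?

1

Step 1 — x LEFT JOIN y on book_id → 4 row(s).
Then INNER JOIN `loans z` on map_id: keep only rows whose y.map_id appears in z.
Result: 1 row(s).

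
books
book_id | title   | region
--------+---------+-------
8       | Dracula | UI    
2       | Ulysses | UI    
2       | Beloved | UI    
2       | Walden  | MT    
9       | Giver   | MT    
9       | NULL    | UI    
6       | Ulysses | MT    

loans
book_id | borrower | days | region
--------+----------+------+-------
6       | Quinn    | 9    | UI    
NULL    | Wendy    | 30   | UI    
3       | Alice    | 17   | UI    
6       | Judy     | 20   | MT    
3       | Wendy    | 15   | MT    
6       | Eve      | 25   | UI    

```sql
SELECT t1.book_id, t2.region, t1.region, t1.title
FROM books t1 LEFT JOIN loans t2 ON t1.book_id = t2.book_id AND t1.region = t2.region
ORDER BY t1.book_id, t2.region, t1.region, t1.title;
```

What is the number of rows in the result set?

7

LEFT JOIN keeps every row from `books`; unmatched rows get NULL for `loans`'s columns.
Matching on t1.book_id = t2.book_id AND t1.region = t2.region. A NULL in a compared column never satisfies the condition.
Matched pairs: 1; unmatched t1 rows kept: 6.
Total: 1 matched + 6 padded = 7 rows.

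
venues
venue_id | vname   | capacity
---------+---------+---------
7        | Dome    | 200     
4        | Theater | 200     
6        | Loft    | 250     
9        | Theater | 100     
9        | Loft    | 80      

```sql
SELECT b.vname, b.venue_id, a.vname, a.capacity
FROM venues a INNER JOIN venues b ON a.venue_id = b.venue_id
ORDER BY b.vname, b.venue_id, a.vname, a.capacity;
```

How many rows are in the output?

7

INNER JOIN keeps only pairs where the ON condition holds.
Matching on a.venue_id = b.venue_id.
Matched pairs: 7.
Total: 7 rows.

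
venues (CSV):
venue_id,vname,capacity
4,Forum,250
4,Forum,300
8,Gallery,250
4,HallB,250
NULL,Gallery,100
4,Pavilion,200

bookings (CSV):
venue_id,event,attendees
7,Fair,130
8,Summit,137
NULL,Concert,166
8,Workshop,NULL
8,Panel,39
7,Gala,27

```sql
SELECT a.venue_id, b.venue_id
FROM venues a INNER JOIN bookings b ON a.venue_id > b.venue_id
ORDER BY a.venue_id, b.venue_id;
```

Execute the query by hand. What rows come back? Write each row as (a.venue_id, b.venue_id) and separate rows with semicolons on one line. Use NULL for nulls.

(8, 7); (8, 7)

INNER JOIN keeps only pairs where the ON condition holds.
Matching on a.venue_id > b.venue_id. A NULL in a compared column never satisfies the condition.
Matched pairs: 2.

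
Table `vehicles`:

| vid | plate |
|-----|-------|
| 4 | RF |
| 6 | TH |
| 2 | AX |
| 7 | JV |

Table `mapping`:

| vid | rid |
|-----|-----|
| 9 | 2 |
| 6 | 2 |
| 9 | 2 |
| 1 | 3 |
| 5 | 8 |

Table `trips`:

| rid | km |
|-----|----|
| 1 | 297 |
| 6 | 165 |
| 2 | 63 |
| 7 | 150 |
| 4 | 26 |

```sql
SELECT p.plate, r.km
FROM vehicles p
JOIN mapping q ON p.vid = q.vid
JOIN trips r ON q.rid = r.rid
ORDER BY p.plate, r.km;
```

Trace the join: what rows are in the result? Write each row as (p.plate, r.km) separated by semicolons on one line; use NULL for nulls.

(TH, 63)

Evaluate left to right. First `vehicles p INNER JOIN mapping q` on vid: 1 row(s).
Then INNER JOIN `trips r` on rid: keep only rows whose q.rid appears in r.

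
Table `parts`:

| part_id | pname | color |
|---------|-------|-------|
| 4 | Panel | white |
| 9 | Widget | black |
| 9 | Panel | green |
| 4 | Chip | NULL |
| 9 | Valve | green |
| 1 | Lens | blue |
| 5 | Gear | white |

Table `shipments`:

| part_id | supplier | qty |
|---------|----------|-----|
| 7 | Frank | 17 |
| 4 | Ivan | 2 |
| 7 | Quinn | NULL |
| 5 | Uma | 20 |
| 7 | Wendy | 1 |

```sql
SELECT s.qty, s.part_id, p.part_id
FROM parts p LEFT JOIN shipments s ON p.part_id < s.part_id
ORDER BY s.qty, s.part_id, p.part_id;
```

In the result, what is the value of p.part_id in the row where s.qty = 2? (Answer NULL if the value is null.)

LEFT JOIN keeps every row from `parts`; unmatched rows get NULL for `shipments`'s columns.
Matching on p.part_id < s.part_id.
Matched pairs: 16; unmatched p rows kept: 3.

1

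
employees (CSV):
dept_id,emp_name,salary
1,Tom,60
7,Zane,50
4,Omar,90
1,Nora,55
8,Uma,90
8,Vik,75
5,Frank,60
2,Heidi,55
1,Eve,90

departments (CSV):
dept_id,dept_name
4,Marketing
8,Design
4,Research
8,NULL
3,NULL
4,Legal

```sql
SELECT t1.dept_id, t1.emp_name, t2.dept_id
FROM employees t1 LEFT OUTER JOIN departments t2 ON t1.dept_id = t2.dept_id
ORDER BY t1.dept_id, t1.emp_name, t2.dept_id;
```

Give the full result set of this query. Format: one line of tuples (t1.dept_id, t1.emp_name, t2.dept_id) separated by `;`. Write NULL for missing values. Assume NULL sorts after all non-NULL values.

(1, Eve, NULL); (1, Nora, NULL); (1, Tom, NULL); (2, Heidi, NULL); (4, Omar, 4); (4, Omar, 4); (4, Omar, 4); (5, Frank, NULL); (7, Zane, NULL); (8, Uma, 8); (8, Uma, 8); (8, Vik, 8); (8, Vik, 8)

LEFT JOIN keeps every row from `employees`; unmatched rows get NULL for `departments`'s columns.
Matching on t1.dept_id = t2.dept_id.
- t1[0] dept_id=1 → no match; kept with NULLs on the t2 side.
- t1[1] dept_id=7 → no match; kept with NULLs on the t2 side.
- t1[2] dept_id=4 → 3 match(es) in t2 → 3 row(s).
- t1[3] dept_id=1 → no match; kept with NULLs on the t2 side.
- t1[4] dept_id=8 → 2 match(es) in t2 → 2 row(s).
- t1[5] dept_id=8 → 2 match(es) in t2 → 2 row(s).
- t1[6] dept_id=5 → no match; kept with NULLs on the t2 side.
- t1[7] dept_id=2 → no match; kept with NULLs on the t2 side.
- t1[8] dept_id=1 → no match; kept with NULLs on the t2 side.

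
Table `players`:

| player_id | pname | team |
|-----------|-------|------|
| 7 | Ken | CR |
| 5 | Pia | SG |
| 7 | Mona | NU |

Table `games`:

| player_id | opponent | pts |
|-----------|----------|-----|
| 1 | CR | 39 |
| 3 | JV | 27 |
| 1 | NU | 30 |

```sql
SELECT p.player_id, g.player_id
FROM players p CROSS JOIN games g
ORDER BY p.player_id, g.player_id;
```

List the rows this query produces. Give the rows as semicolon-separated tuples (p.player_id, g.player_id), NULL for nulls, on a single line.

CROSS JOIN pairs every row of `players` with every row of `games`: 3 × 3 = 9 rows.

(5, 1); (5, 1); (5, 3); (7, 1); (7, 1); (7, 1); (7, 1); (7, 3); (7, 3)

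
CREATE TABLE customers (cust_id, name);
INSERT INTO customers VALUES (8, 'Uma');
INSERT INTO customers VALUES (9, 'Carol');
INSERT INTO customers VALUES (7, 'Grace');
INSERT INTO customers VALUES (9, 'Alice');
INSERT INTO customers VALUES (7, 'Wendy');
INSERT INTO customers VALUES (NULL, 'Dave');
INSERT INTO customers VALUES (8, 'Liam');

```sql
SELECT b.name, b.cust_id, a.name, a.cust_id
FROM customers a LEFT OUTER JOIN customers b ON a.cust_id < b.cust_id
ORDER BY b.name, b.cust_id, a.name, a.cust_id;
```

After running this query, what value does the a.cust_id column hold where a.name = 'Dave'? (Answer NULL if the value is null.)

NULL

LEFT JOIN keeps every row from `customers a`; unmatched rows get NULL for `customers b`'s columns.
Matching on a.cust_id < b.cust_id. A NULL in a compared column never satisfies the condition.
Matched pairs: 12; unmatched a rows kept: 3.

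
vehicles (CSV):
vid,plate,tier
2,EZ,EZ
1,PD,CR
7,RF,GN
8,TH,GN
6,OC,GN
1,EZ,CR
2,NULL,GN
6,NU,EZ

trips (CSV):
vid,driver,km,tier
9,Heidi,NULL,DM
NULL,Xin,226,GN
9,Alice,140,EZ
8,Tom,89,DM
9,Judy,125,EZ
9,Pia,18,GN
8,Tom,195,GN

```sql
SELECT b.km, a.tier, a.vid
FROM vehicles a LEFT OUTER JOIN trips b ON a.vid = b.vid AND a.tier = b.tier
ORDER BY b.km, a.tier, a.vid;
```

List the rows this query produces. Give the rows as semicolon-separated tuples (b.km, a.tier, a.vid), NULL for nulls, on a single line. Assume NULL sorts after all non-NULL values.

(195, GN, 8); (NULL, CR, 1); (NULL, CR, 1); (NULL, EZ, 2); (NULL, EZ, 6); (NULL, GN, 2); (NULL, GN, 6); (NULL, GN, 7)

LEFT JOIN keeps every row from `vehicles`; unmatched rows get NULL for `trips`'s columns.
Matching on a.vid = b.vid AND a.tier = b.tier. A NULL in a compared column never satisfies the condition.
Matched pairs: 1; unmatched a rows kept: 7.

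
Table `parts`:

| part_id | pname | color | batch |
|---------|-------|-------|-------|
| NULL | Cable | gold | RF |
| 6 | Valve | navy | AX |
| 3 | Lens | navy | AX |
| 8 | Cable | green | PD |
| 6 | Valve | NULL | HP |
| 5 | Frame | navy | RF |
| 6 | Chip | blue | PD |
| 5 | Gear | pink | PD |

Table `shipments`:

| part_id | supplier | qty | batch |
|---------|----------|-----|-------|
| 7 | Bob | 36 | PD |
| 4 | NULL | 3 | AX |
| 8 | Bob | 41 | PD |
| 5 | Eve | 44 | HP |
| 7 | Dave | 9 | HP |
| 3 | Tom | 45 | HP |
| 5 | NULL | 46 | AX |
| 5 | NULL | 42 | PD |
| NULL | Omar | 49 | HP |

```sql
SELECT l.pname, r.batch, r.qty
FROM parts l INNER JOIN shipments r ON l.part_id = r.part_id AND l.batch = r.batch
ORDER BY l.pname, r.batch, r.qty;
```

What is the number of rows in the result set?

INNER JOIN keeps only pairs where the ON condition holds.
Matching on l.part_id = r.part_id AND l.batch = r.batch. A NULL in a compared column never satisfies the condition.
Matched pairs: 2.
Total: 2 rows.

2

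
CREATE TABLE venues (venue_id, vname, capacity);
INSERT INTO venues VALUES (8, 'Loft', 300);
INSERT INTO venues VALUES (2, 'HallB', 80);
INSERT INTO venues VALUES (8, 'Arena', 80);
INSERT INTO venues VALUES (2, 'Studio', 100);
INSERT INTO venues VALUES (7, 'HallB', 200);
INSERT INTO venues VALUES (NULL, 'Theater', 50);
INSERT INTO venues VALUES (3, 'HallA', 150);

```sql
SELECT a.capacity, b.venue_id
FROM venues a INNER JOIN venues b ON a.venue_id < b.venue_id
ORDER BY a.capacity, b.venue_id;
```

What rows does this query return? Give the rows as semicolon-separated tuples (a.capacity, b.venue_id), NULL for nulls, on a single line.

(80, 3); (80, 7); (80, 8); (80, 8); (100, 3); (100, 7); (100, 8); (100, 8); (150, 7); (150, 8); (150, 8); (200, 8); (200, 8)

INNER JOIN keeps only pairs where the ON condition holds.
Matching on a.venue_id < b.venue_id. A NULL in a compared column never satisfies the condition.
- a[0] venue_id=8 → no match; dropped.
- a[1] venue_id=2 → 4 match(es) in b → 4 row(s).
- a[2] venue_id=8 → no match; dropped.
- a[3] venue_id=2 → 4 match(es) in b → 4 row(s).
- a[4] venue_id=7 → 2 match(es) in b → 2 row(s).
- a[5] venue_id=NULL → no match; dropped.
- a[6] venue_id=3 → 3 match(es) in b → 3 row(s).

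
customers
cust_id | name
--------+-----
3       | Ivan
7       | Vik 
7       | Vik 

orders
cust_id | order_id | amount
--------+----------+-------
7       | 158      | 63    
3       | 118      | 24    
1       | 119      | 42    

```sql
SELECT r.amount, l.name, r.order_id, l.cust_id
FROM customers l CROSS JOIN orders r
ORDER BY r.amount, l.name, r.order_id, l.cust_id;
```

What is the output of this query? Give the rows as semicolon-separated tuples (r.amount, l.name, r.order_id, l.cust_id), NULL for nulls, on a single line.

(24, Ivan, 118, 3); (24, Vik, 118, 7); (24, Vik, 118, 7); (42, Ivan, 119, 3); (42, Vik, 119, 7); (42, Vik, 119, 7); (63, Ivan, 158, 3); (63, Vik, 158, 7); (63, Vik, 158, 7)

CROSS JOIN pairs every row of `customers` with every row of `orders`: 3 × 3 = 9 rows.
After projecting and ordering:
r.amount | l.name | r.order_id | l.cust_id
24 | Ivan | 118 | 3
24 | Vik | 118 | 7
24 | Vik | 118 | 7
42 | Ivan | 119 | 3
42 | Vik | 119 | 7
42 | Vik | 119 | 7
63 | Ivan | 158 | 3
63 | Vik | 158 | 7
63 | Vik | 158 | 7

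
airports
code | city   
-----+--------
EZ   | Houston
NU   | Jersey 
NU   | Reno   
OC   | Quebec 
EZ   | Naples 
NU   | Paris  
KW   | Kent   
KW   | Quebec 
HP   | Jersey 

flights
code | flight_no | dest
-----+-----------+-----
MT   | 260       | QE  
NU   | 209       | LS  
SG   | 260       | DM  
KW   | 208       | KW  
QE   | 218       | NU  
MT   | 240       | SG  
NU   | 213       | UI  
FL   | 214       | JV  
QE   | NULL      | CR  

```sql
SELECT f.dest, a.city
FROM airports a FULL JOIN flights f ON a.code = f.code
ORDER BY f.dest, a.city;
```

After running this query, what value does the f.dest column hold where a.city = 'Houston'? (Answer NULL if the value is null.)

NULL

FULL OUTER JOIN keeps every row from both sides; unmatched rows get NULL for the other side's columns.
Matching on a.code = f.code.
Matched pairs: 8; unmatched a rows kept: 4; unmatched f rows kept: 6.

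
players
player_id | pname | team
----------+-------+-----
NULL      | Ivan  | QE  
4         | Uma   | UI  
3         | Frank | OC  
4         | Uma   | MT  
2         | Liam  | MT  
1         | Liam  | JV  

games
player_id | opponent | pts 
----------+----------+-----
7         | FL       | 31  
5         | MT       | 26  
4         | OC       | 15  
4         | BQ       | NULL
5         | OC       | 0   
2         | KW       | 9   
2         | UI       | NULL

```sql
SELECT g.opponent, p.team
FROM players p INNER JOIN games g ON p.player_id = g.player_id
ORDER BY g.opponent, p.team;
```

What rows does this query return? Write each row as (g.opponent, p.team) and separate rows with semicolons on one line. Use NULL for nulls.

INNER JOIN keeps only pairs where the ON condition holds.
Matching on p.player_id = g.player_id. A NULL in a compared column never satisfies the condition.
Matched pairs: 6.

(BQ, MT); (BQ, UI); (KW, MT); (OC, MT); (OC, UI); (UI, MT)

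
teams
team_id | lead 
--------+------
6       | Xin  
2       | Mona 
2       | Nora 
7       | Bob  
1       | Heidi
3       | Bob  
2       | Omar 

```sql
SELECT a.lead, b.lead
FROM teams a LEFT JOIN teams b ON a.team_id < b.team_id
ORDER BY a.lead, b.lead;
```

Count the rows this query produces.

19

LEFT JOIN keeps every row from `teams a`; unmatched rows get NULL for `teams b`'s columns.
Matching on a.team_id < b.team_id.
Matched pairs: 18; unmatched a rows kept: 1.
Total: 18 matched + 1 padded = 19 rows.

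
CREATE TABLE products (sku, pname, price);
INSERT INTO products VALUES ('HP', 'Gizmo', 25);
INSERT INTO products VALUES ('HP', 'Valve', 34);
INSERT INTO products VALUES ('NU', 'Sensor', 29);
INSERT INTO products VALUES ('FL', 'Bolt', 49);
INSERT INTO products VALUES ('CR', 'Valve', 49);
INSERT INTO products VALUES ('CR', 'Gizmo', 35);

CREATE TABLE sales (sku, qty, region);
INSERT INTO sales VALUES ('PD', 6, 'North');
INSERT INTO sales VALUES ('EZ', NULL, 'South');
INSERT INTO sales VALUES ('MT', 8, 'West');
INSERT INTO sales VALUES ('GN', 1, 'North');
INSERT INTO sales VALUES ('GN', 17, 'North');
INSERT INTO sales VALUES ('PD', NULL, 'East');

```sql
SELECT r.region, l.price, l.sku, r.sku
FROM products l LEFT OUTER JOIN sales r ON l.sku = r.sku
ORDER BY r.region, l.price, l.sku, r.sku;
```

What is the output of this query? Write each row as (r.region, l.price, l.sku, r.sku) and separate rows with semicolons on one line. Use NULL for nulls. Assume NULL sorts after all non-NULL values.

(NULL, 25, HP, NULL); (NULL, 29, NU, NULL); (NULL, 34, HP, NULL); (NULL, 35, CR, NULL); (NULL, 49, CR, NULL); (NULL, 49, FL, NULL)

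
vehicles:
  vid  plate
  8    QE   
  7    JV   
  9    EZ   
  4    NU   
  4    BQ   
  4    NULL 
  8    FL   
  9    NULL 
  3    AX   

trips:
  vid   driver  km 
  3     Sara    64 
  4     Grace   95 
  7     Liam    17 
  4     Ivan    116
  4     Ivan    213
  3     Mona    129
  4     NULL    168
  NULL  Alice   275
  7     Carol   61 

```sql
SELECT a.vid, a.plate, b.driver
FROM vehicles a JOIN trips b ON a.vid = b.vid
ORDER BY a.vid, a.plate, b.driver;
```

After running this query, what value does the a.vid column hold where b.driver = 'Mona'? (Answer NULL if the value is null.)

3

INNER JOIN keeps only pairs where the ON condition holds.
Matching on a.vid = b.vid. A NULL in a compared column never satisfies the condition.
- vid=8: no matching b row, dropped.
- vid=7: 2 matching b row(s), so 2 row(s) emitted.
- vid=9: no matching b row, dropped.
- vid=4: 4 matching b row(s), so 4 row(s) emitted.
- vid=4: 4 matching b row(s), so 4 row(s) emitted.
- vid=4: 4 matching b row(s), so 4 row(s) emitted.
- vid=8: no matching b row, dropped.
- vid=9: no matching b row, dropped.
- vid=3: 2 matching b row(s), so 2 row(s) emitted.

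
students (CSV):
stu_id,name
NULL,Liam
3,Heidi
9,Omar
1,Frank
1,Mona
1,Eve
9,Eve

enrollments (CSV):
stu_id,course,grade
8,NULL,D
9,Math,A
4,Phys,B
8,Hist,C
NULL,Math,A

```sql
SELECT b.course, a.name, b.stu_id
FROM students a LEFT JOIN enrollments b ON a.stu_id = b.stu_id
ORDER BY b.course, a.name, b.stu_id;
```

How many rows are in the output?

7

LEFT JOIN keeps every row from `students`; unmatched rows get NULL for `enrollments`'s columns.
Matching on a.stu_id = b.stu_id. A NULL in a compared column never satisfies the condition.
Matched pairs: 2; unmatched a rows kept: 5.
Total: 2 matched + 5 padded = 7 rows.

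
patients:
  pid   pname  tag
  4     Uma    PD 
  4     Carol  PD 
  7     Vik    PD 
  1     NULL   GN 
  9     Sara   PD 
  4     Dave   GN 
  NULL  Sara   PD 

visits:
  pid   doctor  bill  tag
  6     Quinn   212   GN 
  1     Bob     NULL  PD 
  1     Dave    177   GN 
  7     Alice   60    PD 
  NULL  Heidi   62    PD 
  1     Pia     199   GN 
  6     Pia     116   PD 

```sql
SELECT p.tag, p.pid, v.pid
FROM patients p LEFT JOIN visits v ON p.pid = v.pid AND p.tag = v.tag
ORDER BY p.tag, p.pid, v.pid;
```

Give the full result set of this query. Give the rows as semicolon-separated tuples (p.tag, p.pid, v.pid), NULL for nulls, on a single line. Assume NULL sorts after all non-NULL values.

(GN, 1, 1); (GN, 1, 1); (GN, 4, NULL); (PD, 4, NULL); (PD, 4, NULL); (PD, 7, 7); (PD, 9, NULL); (PD, NULL, NULL)

LEFT JOIN keeps every row from `patients`; unmatched rows get NULL for `visits`'s columns.
Matching on p.pid = v.pid AND p.tag = v.tag. A NULL in a compared column never satisfies the condition.
Matched pairs: 3; unmatched p rows kept: 5.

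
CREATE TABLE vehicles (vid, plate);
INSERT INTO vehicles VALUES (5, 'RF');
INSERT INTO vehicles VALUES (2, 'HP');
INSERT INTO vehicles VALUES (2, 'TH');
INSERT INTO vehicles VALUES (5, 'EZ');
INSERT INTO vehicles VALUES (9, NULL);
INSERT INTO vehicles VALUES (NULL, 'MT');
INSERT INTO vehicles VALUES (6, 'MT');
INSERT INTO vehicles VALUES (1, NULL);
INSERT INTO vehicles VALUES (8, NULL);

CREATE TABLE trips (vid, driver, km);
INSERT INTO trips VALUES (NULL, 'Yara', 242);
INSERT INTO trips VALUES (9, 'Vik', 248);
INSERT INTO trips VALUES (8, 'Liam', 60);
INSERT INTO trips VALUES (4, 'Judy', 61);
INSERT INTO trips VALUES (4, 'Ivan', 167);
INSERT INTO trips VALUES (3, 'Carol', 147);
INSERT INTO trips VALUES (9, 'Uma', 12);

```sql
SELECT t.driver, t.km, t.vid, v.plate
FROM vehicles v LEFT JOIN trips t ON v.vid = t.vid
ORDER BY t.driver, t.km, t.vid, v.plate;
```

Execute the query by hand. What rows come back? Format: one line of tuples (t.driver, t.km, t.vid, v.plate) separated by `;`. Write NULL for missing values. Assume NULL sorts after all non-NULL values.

LEFT JOIN keeps every row from `vehicles`; unmatched rows get NULL for `trips`'s columns.
Matching on v.vid = t.vid. A NULL in a compared column never satisfies the condition.
- v (vid=5) has no partner → padded with NULL.
- v (vid=2) has no partner → padded with NULL.
- v (vid=2) has no partner → padded with NULL.
- v (vid=5) has no partner → padded with NULL.
- v (vid=9) pairs with 2 row(s) of t.
- v (vid=NULL) has no partner → padded with NULL.
- v (vid=6) has no partner → padded with NULL.
- v (vid=1) has no partner → padded with NULL.
- v (vid=8) pairs with 1 row(s) of t.
After projecting and ordering:
t.driver | t.km | t.vid | v.plate
Liam | 60 | 8 | NULL
Uma | 12 | 9 | NULL
Vik | 248 | 9 | NULL
NULL | NULL | NULL | EZ
NULL | NULL | NULL | HP
NULL | NULL | NULL | MT
NULL | NULL | NULL | MT
NULL | NULL | NULL | RF
NULL | NULL | NULL | TH
NULL | NULL | NULL | NULL

(Liam, 60, 8, NULL); (Uma, 12, 9, NULL); (Vik, 248, 9, NULL); (NULL, NULL, NULL, EZ); (NULL, NULL, NULL, HP); (NULL, NULL, NULL, MT); (NULL, NULL, NULL, MT); (NULL, NULL, NULL, RF); (NULL, NULL, NULL, TH); (NULL, NULL, NULL, NULL)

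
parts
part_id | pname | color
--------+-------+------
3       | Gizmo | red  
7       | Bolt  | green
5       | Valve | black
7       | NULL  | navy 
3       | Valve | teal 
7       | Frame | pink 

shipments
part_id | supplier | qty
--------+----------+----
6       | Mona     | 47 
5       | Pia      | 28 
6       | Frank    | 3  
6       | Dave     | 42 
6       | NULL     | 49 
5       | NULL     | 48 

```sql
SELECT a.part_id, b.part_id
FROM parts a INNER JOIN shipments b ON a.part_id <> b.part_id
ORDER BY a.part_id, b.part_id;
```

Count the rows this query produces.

34

INNER JOIN keeps only pairs where the ON condition holds.
Matching on a.part_id <> b.part_id.
Matched pairs: 34.
Total: 34 rows.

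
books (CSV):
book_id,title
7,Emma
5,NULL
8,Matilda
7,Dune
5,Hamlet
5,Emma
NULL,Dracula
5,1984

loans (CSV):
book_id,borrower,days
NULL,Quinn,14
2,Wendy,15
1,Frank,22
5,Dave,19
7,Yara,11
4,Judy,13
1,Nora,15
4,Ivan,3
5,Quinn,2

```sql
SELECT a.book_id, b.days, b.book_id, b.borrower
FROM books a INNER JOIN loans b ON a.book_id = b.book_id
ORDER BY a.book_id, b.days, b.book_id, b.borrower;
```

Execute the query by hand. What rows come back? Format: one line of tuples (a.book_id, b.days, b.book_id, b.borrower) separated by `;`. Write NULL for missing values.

(5, 2, 5, Quinn); (5, 2, 5, Quinn); (5, 2, 5, Quinn); (5, 2, 5, Quinn); (5, 19, 5, Dave); (5, 19, 5, Dave); (5, 19, 5, Dave); (5, 19, 5, Dave); (7, 11, 7, Yara); (7, 11, 7, Yara)

INNER JOIN keeps only pairs where the ON condition holds.
Matching on a.book_id = b.book_id. A NULL in a compared column never satisfies the condition.
- a row (book_id=7): matches 1 b row(s) → 1 output row(s).
- a row (book_id=5): matches 2 b row(s) → 2 output row(s).
- a row (book_id=8): no match → dropped.
- a row (book_id=7): matches 1 b row(s) → 1 output row(s).
- a row (book_id=5): matches 2 b row(s) → 2 output row(s).
- a row (book_id=5): matches 2 b row(s) → 2 output row(s).
- a row (book_id=NULL): no match → dropped.
- a row (book_id=5): matches 2 b row(s) → 2 output row(s).
After projecting and ordering:
a.book_id | b.days | b.book_id | b.borrower
5 | 2 | 5 | Quinn
5 | 2 | 5 | Quinn
5 | 2 | 5 | Quinn
5 | 2 | 5 | Quinn
5 | 19 | 5 | Dave
5 | 19 | 5 | Dave
5 | 19 | 5 | Dave
5 | 19 | 5 | Dave
7 | 11 | 7 | Yara
7 | 11 | 7 | Yara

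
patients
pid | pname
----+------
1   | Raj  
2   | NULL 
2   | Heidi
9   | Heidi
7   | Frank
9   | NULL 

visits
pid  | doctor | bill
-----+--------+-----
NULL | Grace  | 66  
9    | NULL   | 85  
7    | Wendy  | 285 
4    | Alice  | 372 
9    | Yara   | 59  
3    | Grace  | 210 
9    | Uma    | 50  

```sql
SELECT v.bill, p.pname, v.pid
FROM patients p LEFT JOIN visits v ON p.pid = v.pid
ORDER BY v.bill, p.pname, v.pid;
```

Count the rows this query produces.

LEFT JOIN keeps every row from `patients`; unmatched rows get NULL for `visits`'s columns.
Matching on p.pid = v.pid. A NULL in a compared column never satisfies the condition.
- p (pid=1) has no partner → padded with NULL.
- p (pid=2) has no partner → padded with NULL.
- p (pid=2) has no partner → padded with NULL.
- p (pid=9) pairs with 3 row(s) of v.
- p (pid=7) pairs with 1 row(s) of v.
- p (pid=9) pairs with 3 row(s) of v.
Total: 7 matched + 3 padded = 10 rows.

10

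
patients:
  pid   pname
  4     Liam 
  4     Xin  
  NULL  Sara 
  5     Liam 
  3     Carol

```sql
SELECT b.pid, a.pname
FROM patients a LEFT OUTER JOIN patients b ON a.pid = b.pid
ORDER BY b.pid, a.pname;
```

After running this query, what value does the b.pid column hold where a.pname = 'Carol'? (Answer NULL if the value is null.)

LEFT JOIN keeps every row from `patients a`; unmatched rows get NULL for `patients b`'s columns.
Matching on a.pid = b.pid. A NULL in a compared column never satisfies the condition.
Matched pairs: 6; unmatched a rows kept: 1.

3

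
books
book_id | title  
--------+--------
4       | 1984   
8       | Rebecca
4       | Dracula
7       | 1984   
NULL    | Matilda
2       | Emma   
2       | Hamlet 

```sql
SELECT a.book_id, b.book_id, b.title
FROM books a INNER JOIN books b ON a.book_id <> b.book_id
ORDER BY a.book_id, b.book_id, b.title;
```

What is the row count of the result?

INNER JOIN keeps only pairs where the ON condition holds.
Matching on a.book_id <> b.book_id. A NULL in a compared column never satisfies the condition.
- a (book_id=4) pairs with 4 row(s) of b.
- a (book_id=8) pairs with 5 row(s) of b.
- a (book_id=4) pairs with 4 row(s) of b.
- a (book_id=7) pairs with 5 row(s) of b.
- a (book_id=NULL) has no partner → excluded.
- a (book_id=2) pairs with 4 row(s) of b.
- a (book_id=2) pairs with 4 row(s) of b.
Total: 26 rows.

26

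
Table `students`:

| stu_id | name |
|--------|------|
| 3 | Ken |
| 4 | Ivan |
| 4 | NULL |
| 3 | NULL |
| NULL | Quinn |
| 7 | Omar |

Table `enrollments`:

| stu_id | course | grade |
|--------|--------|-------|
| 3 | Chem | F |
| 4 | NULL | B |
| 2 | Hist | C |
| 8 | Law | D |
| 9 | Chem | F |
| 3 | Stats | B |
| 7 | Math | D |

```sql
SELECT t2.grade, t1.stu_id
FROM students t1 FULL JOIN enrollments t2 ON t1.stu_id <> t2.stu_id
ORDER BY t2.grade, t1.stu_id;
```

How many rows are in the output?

29

FULL OUTER JOIN keeps every row from both sides; unmatched rows get NULL for the other side's columns.
Matching on t1.stu_id <> t2.stu_id. A NULL in a compared column never satisfies the condition.
- stu_id=3: 5 matching t2 row(s), so 5 row(s) emitted.
- stu_id=4: 6 matching t2 row(s), so 6 row(s) emitted.
- stu_id=4: 6 matching t2 row(s), so 6 row(s) emitted.
- stu_id=3: 5 matching t2 row(s), so 5 row(s) emitted.
- stu_id=NULL: no t2 row matches, row kept with t2 columns NULL.
- stu_id=7: 6 matching t2 row(s), so 6 row(s) emitted.
Total: 28 matched + 1 padded = 29 rows.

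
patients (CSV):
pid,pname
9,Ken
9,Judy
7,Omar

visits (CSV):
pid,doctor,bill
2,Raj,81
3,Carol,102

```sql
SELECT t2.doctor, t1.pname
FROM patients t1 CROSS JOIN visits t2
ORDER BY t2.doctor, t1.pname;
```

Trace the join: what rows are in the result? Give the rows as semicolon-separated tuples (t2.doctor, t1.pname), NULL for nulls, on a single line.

(Carol, Judy); (Carol, Ken); (Carol, Omar); (Raj, Judy); (Raj, Ken); (Raj, Omar)

CROSS JOIN pairs every row of `patients` with every row of `visits`: 3 × 2 = 6 rows.
After projecting and ordering:
t2.doctor | t1.pname
Carol | Judy
Carol | Ken
Carol | Omar
Raj | Judy
Raj | Ken
Raj | Omar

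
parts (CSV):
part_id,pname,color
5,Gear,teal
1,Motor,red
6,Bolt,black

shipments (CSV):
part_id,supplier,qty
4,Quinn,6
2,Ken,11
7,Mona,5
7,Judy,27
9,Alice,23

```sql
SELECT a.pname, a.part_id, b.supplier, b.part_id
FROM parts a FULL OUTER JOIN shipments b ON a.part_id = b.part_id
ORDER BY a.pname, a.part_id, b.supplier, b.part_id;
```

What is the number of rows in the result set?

FULL OUTER JOIN keeps every row from both sides; unmatched rows get NULL for the other side's columns.
Matching on a.part_id = b.part_id.
- a row (part_id=5): no match → kept, b columns NULL.
- a row (part_id=1): no match → kept, b columns NULL.
- a row (part_id=6): no match → kept, b columns NULL.
- 5 b row(s) had no a match → kept, a columns NULL.
Total: 0 matched + 8 padded = 8 rows.

8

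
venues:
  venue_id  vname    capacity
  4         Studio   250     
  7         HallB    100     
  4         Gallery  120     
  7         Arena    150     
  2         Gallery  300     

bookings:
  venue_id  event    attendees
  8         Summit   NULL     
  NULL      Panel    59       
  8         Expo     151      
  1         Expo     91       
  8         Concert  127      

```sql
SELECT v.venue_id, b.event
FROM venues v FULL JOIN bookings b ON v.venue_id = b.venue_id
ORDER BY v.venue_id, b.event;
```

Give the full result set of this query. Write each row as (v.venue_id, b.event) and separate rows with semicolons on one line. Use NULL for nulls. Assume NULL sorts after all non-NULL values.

FULL OUTER JOIN keeps every row from both sides; unmatched rows get NULL for the other side's columns.
Matching on v.venue_id = b.venue_id. A NULL in a compared column never satisfies the condition.
- v[0] venue_id=4 → no match; kept with NULLs on the b side.
- v[1] venue_id=7 → no match; kept with NULLs on the b side.
- v[2] venue_id=4 → no match; kept with NULLs on the b side.
- v[3] venue_id=7 → no match; kept with NULLs on the b side.
- v[4] venue_id=2 → no match; kept with NULLs on the b side.
- plus 5 unmatched b row(s), each kept with NULL v columns.
After projecting and ordering:
v.venue_id | b.event
2 | NULL
4 | NULL
4 | NULL
7 | NULL
7 | NULL
NULL | Concert
NULL | Expo
NULL | Expo
NULL | Panel
NULL | Summit

(2, NULL); (4, NULL); (4, NULL); (7, NULL); (7, NULL); (NULL, Concert); (NULL, Expo); (NULL, Expo); (NULL, Panel); (NULL, Summit)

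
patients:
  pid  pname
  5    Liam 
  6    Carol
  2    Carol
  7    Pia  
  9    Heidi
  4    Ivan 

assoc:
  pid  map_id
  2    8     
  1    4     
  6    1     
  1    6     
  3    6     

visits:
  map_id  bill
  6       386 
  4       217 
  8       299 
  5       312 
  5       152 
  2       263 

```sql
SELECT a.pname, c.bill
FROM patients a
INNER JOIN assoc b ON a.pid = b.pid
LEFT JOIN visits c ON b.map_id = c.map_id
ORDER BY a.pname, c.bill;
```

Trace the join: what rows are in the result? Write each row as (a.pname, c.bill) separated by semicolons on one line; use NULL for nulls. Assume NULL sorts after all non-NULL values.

(Carol, 299); (Carol, NULL)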